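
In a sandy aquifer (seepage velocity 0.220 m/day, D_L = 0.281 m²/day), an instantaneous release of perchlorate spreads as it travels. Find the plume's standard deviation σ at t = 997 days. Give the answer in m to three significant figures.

Dispersive spreading gives a Gaussian with σ² = 2Dt; advection only shifts the center.
σ = √(2 × 0.281 × 997) = 23.7 m.

23.7 m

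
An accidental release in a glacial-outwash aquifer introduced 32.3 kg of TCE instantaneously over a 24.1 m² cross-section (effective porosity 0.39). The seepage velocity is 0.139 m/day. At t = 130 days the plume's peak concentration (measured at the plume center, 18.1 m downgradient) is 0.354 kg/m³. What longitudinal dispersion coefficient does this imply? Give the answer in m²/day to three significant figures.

At the plume center C_max = M/(n_e·A·√(4πDt)), so D = M²/(4πt·(n_e·A·C_max)²).
n_e·A·C_max = 0.39 × 24.1 × 0.354 = 3.327 kg/m.
D = 32.3²/(4π × 130 × 3.327²) = 0.0577 m²/day.

0.0577 m²/day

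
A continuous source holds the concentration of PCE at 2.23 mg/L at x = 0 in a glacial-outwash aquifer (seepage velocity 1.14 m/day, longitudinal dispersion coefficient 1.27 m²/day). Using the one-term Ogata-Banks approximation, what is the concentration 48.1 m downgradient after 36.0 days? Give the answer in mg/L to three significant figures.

0.513 mg/L

For a continuous step input, C/C₀ ≈ ½·erfc((x−vt)/(2√(Dt))).
vt = 1.14 × 36.0 = 41.04 m and 2√(Dt) = 2√(1.27 × 36.0) = 13.52 m.
Argument (x−vt)/(2√(Dt)) = (48.1 − 41.04)/13.52 = 0.5222; ½·erfc(0.5222) = 0.2301.
C = 2.23 × 0.2301 = 0.513 mg/L.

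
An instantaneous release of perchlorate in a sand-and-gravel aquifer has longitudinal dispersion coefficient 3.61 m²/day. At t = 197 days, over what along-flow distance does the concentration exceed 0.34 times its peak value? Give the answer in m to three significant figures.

The plume is Gaussian with σ = √(2Dt) = √(2 × 3.61 × 197) = 37.71 m.
C/C_peak = exp(−Δx²/(2σ²)) = 0.34 ⇒ Δx = σ·√(−2 ln 0.34) = 37.71 × 1.469 = 55.40 m.
Width = 2Δx = 111 m.

111 m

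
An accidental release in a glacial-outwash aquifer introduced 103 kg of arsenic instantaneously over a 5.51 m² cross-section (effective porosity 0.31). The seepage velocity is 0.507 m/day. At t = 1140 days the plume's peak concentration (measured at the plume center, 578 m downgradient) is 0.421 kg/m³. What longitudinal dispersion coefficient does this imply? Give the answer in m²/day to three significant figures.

At the plume center C_max = M/(n_e·A·√(4πDt)), so D = M²/(4πt·(n_e·A·C_max)²).
n_e·A·C_max = 0.31 × 5.51 × 0.421 = 0.7191 kg/m.
D = 103²/(4π × 1140 × 0.7191²) = 1.43 m²/day.

1.43 m²/day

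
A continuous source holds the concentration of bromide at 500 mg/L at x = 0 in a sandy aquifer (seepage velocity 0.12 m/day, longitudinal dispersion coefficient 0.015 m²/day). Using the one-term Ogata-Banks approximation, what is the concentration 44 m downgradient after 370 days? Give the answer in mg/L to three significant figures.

For a continuous step input, C/C₀ ≈ ½·erfc((x−vt)/(2√(Dt))).
vt = 0.12 × 370 = 44.4 m and 2√(Dt) = 2√(0.015 × 370) = 4.712 m.
Argument (x−vt)/(2√(Dt)) = (44 − 44.4)/4.712 = -0.08489; ½·erfc(-0.08489) = 0.5478.
C = 500 × 0.5478 = 274 mg/L.

274 mg/L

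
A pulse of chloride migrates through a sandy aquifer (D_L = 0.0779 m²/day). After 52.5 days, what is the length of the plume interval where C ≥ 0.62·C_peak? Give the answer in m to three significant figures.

5.59 m

The plume is Gaussian with σ = √(2Dt) = √(2 × 0.0779 × 52.5) = 2.860 m.
C/C_peak = exp(−Δx²/(2σ²)) = 0.62 ⇒ Δx = σ·√(−2 ln 0.62) = 2.860 × 0.9778 = 2.797 m.
Width = 2Δx = 5.59 m.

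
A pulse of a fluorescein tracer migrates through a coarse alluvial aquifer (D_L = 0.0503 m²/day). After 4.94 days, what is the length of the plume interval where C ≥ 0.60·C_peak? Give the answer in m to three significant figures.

1.43 m

The plume is Gaussian with σ = √(2Dt) = √(2 × 0.0503 × 4.94) = 0.7050 m.
C/C_peak = exp(−Δx²/(2σ²)) = 0.60 ⇒ Δx = σ·√(−2 ln 0.60) = 0.7050 × 1.011 = 0.7128 m.
Width = 2Δx = 1.43 m.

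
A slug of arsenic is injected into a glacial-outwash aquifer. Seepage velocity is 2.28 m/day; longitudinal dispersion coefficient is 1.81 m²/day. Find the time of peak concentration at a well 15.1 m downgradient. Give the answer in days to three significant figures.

6.28 days

For the 1D instantaneous-source solution, setting ∂C/∂t = 0 at fixed x gives v²t² + 2Dt − x² = 0, so t = (√(D² + v²x²) − D)/v².
√(D² + v²x²) = √(1.81² + 2.28² × 15.1²) = 34.48; v² = 5.1984.
t = (34.48 − 1.81)/5.1984 = 6.28 days (vs. the pure-advection estimate x/v = 6.62 d).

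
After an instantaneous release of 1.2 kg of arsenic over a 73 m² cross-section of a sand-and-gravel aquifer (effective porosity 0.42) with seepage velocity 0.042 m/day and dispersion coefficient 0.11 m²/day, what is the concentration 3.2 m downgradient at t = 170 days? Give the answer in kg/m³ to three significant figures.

0.00207 kg/m³

For an instantaneous plane source, C(x,t) = M/(n_e·A·√(4πDt)) · exp(−(x−vt)²/(4Dt)), with n_e·A the pore (flow) area.
Plume center vt = 0.042 × 170 = 7.14 m, so the well at 3.2 m is 3.94 m upgradient of the peak.
√(4πDt) = 15.33 m, giving peak height M/(n_e·A·√(4πDt)) = 1.2/(0.42 × 73 × 15.33) = 0.002553 kg/m³.
(x−vt)²/(4Dt) = (-3.94)²/(4 × 0.11 × 170) = 0.2075; exp(−0.2075) = 0.8126.
C = 0.002553 × 0.8126 = 0.00207 kg/m³.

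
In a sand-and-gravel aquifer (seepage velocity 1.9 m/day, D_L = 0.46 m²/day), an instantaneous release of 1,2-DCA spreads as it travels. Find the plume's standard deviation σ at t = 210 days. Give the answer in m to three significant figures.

Dispersive spreading gives a Gaussian with σ² = 2Dt; advection only shifts the center.
σ = √(2 × 0.46 × 210) = 13.9 m.

13.9 m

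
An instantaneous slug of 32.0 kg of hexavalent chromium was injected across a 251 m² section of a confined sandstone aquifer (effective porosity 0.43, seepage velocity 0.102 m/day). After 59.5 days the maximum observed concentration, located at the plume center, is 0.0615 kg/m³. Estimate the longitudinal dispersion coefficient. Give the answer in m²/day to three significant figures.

0.0311 m²/day

At the plume center C_max = M/(n_e·A·√(4πDt)), so D = M²/(4πt·(n_e·A·C_max)²).
n_e·A·C_max = 0.43 × 251 × 0.0615 = 6.638 kg/m.
D = 32.0²/(4π × 59.5 × 6.638²) = 0.0311 m²/day.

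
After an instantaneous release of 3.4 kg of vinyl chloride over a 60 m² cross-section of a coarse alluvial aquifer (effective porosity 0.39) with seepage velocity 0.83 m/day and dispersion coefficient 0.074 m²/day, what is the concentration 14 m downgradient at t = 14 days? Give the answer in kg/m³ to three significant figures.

0.0103 kg/m³

For an instantaneous plane source, C(x,t) = M/(n_e·A·√(4πDt)) · exp(−(x−vt)²/(4Dt)), with n_e·A the pore (flow) area.
Plume center vt = 0.83 × 14 = 11.62 m, so the well at 14 m is 2.38 m downgradient of the peak.
√(4πDt) = 3.608 m, giving peak height M/(n_e·A·√(4πDt)) = 3.4/(0.39 × 60 × 3.608) = 0.04027 kg/m³.
(x−vt)²/(4Dt) = (2.38)²/(4 × 0.074 × 14) = 1.367; exp(−1.367) = 0.2549.
C = 0.04027 × 0.2549 = 0.0103 kg/m³.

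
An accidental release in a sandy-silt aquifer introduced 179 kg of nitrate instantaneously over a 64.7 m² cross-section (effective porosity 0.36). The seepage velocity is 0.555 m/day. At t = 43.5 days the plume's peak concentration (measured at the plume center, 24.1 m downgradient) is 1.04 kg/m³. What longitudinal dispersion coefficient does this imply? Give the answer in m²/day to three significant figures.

At the plume center C_max = M/(n_e·A·√(4πDt)), so D = M²/(4πt·(n_e·A·C_max)²).
n_e·A·C_max = 0.36 × 64.7 × 1.04 = 24.22 kg/m.
D = 179²/(4π × 43.5 × 24.22²) = 0.0999 m²/day.

0.0999 m²/day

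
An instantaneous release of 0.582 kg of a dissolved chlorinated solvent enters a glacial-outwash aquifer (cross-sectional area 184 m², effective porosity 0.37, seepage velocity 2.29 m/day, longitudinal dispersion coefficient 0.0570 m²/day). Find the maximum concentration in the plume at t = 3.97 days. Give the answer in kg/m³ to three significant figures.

The peak of an instantaneous 1D plume sits at x = vt; there the Gaussian factor is 1 and C_max = M/(n_e·A·√(4πDt)), where n_e·A is the pore area the mass is dissolved in.
√(4πDt) = √(4π × 0.0570 × 3.97) = 1.686 m, so C_max = 0.582/(0.37 × 184 × 1.686) = 0.00507 kg/m³.

0.00507 kg/m³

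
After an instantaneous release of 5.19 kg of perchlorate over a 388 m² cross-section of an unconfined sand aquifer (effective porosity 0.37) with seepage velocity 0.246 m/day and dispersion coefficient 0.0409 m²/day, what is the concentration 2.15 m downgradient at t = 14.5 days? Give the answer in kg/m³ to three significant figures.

For an instantaneous plane source, C(x,t) = M/(n_e·A·√(4πDt)) · exp(−(x−vt)²/(4Dt)), with n_e·A the pore (flow) area.
Plume center vt = 0.246 × 14.5 = 3.567 m, so the well at 2.15 m is 1.417 m upgradient of the peak.
√(4πDt) = 2.730 m, giving peak height M/(n_e·A·√(4πDt)) = 5.19/(0.37 × 388 × 2.730) = 0.01324 kg/m³.
(x−vt)²/(4Dt) = (-1.417)²/(4 × 0.0409 × 14.5) = 0.8464; exp(−0.8464) = 0.4290.
C = 0.01324 × 0.4290 = 0.00568 kg/m³.

0.00568 kg/m³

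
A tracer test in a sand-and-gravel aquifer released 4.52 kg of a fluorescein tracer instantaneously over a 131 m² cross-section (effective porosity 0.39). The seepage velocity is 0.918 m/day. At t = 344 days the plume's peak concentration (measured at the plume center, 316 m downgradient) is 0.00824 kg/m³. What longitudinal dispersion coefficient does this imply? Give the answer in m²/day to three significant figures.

0.0267 m²/day

At the plume center C_max = M/(n_e·A·√(4πDt)), so D = M²/(4πt·(n_e·A·C_max)²).
n_e·A·C_max = 0.39 × 131 × 0.00824 = 0.4210 kg/m.
D = 4.52²/(4π × 344 × 0.4210²) = 0.0267 m²/day.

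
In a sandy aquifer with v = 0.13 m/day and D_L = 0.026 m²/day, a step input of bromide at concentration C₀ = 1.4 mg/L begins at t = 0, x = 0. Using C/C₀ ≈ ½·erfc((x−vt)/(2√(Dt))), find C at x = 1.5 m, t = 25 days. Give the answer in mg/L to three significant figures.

For a continuous step input, C/C₀ ≈ ½·erfc((x−vt)/(2√(Dt))).
vt = 0.13 × 25 = 3.25 m and 2√(Dt) = 2√(0.026 × 25) = 1.612 m.
Argument (x−vt)/(2√(Dt)) = (1.5 − 3.25)/1.612 = -1.086; ½·erfc(-1.086) = 0.9377.
C = 1.4 × 0.9377 = 1.31 mg/L.

1.31 mg/L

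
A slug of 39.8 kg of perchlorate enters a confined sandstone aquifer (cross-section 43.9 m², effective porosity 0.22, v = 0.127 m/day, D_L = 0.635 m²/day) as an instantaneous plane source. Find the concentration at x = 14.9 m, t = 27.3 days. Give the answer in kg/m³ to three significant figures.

For an instantaneous plane source, C(x,t) = M/(n_e·A·√(4πDt)) · exp(−(x−vt)²/(4Dt)), with n_e·A the pore (flow) area.
Plume center vt = 0.127 × 27.3 = 3.4671 m, so the well at 14.9 m is 11.4329 m downgradient of the peak.
√(4πDt) = 14.76 m, giving peak height M/(n_e·A·√(4πDt)) = 39.8/(0.22 × 43.9 × 14.76) = 0.2792 kg/m³.
(x−vt)²/(4Dt) = (11.4329)²/(4 × 0.635 × 27.3) = 1.885; exp(−1.885) = 0.1518.
C = 0.2792 × 0.1518 = 0.0424 kg/m³.

0.0424 kg/m³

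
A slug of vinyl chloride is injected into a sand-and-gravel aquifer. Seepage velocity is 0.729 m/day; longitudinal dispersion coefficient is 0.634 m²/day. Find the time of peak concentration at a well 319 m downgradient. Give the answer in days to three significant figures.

436 days

For the 1D instantaneous-source solution, setting ∂C/∂t = 0 at fixed x gives v²t² + 2Dt − x² = 0, so t = (√(D² + v²x²) − D)/v².
√(D² + v²x²) = √(0.634² + 0.729² × 319²) = 232.6; v² = 0.531441.
t = (232.6 − 0.634)/0.531441 = 436 days (vs. the pure-advection estimate x/v = 438 d).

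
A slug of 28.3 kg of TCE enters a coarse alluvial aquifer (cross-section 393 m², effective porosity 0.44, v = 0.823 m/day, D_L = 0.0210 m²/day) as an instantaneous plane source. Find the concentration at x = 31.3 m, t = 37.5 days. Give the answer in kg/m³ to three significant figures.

For an instantaneous plane source, C(x,t) = M/(n_e·A·√(4πDt)) · exp(−(x−vt)²/(4Dt)), with n_e·A the pore (flow) area.
Plume center vt = 0.823 × 37.5 = 30.8625 m, so the well at 31.3 m is 0.4375 m downgradient of the peak.
√(4πDt) = 3.146 m, giving peak height M/(n_e·A·√(4πDt)) = 28.3/(0.44 × 393 × 3.146) = 0.05202 kg/m³.
(x−vt)²/(4Dt) = (0.4375)²/(4 × 0.0210 × 37.5) = 0.06076; exp(−0.06076) = 0.9410.
C = 0.05202 × 0.9410 = 0.0490 kg/m³.

0.0490 kg/m³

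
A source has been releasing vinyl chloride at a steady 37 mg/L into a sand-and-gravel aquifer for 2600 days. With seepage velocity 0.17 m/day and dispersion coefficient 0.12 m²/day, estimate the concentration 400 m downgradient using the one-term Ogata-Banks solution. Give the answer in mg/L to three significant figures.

For a continuous step input, C/C₀ ≈ ½·erfc((x−vt)/(2√(Dt))).
vt = 0.17 × 2600 = 442 m and 2√(Dt) = 2√(0.12 × 2600) = 35.33 m.
Argument (x−vt)/(2√(Dt)) = (400 − 442)/35.33 = -1.189; ½·erfc(-1.189) = 0.9537.
C = 37 × 0.9537 = 35.3 mg/L.

35.3 mg/L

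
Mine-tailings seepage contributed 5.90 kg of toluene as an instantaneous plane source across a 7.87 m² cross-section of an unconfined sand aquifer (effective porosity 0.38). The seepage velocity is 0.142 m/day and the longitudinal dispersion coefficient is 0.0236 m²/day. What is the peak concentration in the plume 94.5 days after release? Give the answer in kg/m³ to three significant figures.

0.373 kg/m³

The peak of an instantaneous 1D plume sits at x = vt; there the Gaussian factor is 1 and C_max = M/(n_e·A·√(4πDt)), where n_e·A is the pore area the mass is dissolved in.
√(4πDt) = √(4π × 0.0236 × 94.5) = 5.294 m, so C_max = 5.90/(0.38 × 7.87 × 5.294) = 0.373 kg/m³.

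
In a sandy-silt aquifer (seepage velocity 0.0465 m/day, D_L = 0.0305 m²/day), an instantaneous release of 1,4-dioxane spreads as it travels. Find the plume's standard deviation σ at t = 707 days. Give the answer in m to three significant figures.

Dispersive spreading gives a Gaussian with σ² = 2Dt; advection only shifts the center.
σ = √(2 × 0.0305 × 707) = 6.57 m.

6.57 m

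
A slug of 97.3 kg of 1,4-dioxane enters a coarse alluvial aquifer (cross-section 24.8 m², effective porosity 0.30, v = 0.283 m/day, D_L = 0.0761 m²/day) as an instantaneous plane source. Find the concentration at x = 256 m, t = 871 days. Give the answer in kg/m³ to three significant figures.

For an instantaneous plane source, C(x,t) = M/(n_e·A·√(4πDt)) · exp(−(x−vt)²/(4Dt)), with n_e·A the pore (flow) area.
Plume center vt = 0.283 × 871 = 246.493 m, so the well at 256 m is 9.507 m downgradient of the peak.
√(4πDt) = 28.86 m, giving peak height M/(n_e·A·√(4πDt)) = 97.3/(0.30 × 24.8 × 28.86) = 0.4532 kg/m³.
(x−vt)²/(4Dt) = (9.507)²/(4 × 0.0761 × 871) = 0.3409; exp(−0.3409) = 0.7111.
C = 0.4532 × 0.7111 = 0.322 kg/m³.

0.322 kg/m³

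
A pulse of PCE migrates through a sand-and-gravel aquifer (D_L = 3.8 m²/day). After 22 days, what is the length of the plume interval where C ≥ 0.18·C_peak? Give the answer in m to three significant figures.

The plume is Gaussian with σ = √(2Dt) = √(2 × 3.8 × 22) = 12.93 m.
C/C_peak = exp(−Δx²/(2σ²)) = 0.18 ⇒ Δx = σ·√(−2 ln 0.18) = 12.93 × 1.852 = 23.95 m.
Width = 2Δx = 47.9 m.

47.9 m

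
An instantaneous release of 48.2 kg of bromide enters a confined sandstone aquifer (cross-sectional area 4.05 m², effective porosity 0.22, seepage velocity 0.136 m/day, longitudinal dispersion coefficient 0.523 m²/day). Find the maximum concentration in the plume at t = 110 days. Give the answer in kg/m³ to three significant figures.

The peak of an instantaneous 1D plume sits at x = vt; there the Gaussian factor is 1 and C_max = M/(n_e·A·√(4πDt)), where n_e·A is the pore area the mass is dissolved in.
√(4πDt) = √(4π × 0.523 × 110) = 26.89 m, so C_max = 48.2/(0.22 × 4.05 × 26.89) = 2.01 kg/m³.

2.01 kg/m³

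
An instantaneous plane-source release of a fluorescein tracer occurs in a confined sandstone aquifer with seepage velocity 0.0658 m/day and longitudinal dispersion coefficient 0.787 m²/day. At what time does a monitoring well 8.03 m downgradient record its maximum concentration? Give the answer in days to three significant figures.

37.2 days

For the 1D instantaneous-source solution, setting ∂C/∂t = 0 at fixed x gives v²t² + 2Dt − x² = 0, so t = (√(D² + v²x²) − D)/v².
√(D² + v²x²) = √(0.787² + 0.0658² × 8.03²) = 0.9479; v² = 0.00432964.
t = (0.9479 − 0.787)/0.00432964 = 37.2 days (vs. the pure-advection estimate x/v = 122 d).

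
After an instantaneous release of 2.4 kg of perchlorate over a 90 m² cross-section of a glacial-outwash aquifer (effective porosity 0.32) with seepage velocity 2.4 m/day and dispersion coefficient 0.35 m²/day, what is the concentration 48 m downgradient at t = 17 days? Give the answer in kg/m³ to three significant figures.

For an instantaneous plane source, C(x,t) = M/(n_e·A·√(4πDt)) · exp(−(x−vt)²/(4Dt)), with n_e·A the pore (flow) area.
Plume center vt = 2.4 × 17 = 40.8 m, so the well at 48 m is 7.2 m downgradient of the peak.
√(4πDt) = 8.647 m, giving peak height M/(n_e·A·√(4πDt)) = 2.4/(0.32 × 90 × 8.647) = 0.009637 kg/m³.
(x−vt)²/(4Dt) = (7.2)²/(4 × 0.35 × 17) = 2.178; exp(−2.178) = 0.1133.
C = 0.009637 × 0.1133 = 0.00109 kg/m³.

0.00109 kg/m³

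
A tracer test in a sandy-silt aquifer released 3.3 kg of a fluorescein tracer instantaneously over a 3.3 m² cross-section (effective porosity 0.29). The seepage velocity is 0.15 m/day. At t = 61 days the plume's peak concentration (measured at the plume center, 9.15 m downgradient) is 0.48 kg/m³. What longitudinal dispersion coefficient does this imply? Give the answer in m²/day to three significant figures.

0.0673 m²/day

At the plume center C_max = M/(n_e·A·√(4πDt)), so D = M²/(4πt·(n_e·A·C_max)²).
n_e·A·C_max = 0.29 × 3.3 × 0.48 = 0.4594 kg/m.
D = 3.3²/(4π × 61 × 0.4594²) = 0.0673 m²/day.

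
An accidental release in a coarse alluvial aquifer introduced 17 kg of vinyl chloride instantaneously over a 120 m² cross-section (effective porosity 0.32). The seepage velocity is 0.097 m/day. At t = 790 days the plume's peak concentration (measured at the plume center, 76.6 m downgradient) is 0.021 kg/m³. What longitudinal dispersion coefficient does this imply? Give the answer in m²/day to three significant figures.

0.0448 m²/day

At the plume center C_max = M/(n_e·A·√(4πDt)), so D = M²/(4πt·(n_e·A·C_max)²).
n_e·A·C_max = 0.32 × 120 × 0.021 = 0.8064 kg/m.
D = 17²/(4π × 790 × 0.8064²) = 0.0448 m²/day.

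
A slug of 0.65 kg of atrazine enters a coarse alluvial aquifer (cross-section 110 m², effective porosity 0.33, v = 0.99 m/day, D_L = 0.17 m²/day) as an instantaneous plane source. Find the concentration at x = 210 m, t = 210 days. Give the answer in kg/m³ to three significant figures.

For an instantaneous plane source, C(x,t) = M/(n_e·A·√(4πDt)) · exp(−(x−vt)²/(4Dt)), with n_e·A the pore (flow) area.
Plume center vt = 0.99 × 210 = 207.9 m, so the well at 210 m is 2.1 m downgradient of the peak.
√(4πDt) = 21.18 m, giving peak height M/(n_e·A·√(4πDt)) = 0.65/(0.33 × 110 × 21.18) = 0.0008454 kg/m³.
(x−vt)²/(4Dt) = (2.1)²/(4 × 0.17 × 210) = 0.03088; exp(−0.03088) = 0.9696.
C = 0.0008454 × 0.9696 = 0.000820 kg/m³.

0.000820 kg/m³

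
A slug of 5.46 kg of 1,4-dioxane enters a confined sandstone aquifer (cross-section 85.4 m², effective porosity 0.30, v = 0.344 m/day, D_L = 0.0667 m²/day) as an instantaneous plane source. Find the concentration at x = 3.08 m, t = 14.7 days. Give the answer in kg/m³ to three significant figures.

For an instantaneous plane source, C(x,t) = M/(n_e·A·√(4πDt)) · exp(−(x−vt)²/(4Dt)), with n_e·A the pore (flow) area.
Plume center vt = 0.344 × 14.7 = 5.0568 m, so the well at 3.08 m is 1.9768 m upgradient of the peak.
√(4πDt) = 3.510 m, giving peak height M/(n_e·A·√(4πDt)) = 5.46/(0.30 × 85.4 × 3.510) = 0.06072 kg/m³.
(x−vt)²/(4Dt) = (-1.9768)²/(4 × 0.0667 × 14.7) = 0.9964; exp(−0.9964) = 0.3692.
C = 0.06072 × 0.3692 = 0.0224 kg/m³.

0.0224 kg/m³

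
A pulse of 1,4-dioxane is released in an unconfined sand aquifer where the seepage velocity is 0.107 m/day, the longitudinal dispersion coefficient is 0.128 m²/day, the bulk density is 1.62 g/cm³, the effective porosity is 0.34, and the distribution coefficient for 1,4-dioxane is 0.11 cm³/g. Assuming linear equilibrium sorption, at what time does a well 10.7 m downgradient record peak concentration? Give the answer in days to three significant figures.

Retardation factor R = 1 + ρ_b·K_d/n = 1 + 1.62 × 0.11/0.34 = 1.524.
Sorption retards both mechanisms: v_R = v/R = 0.07021 m/day, D_R = D/R = 0.08399 m²/day.
Peak time from v_R²t² + 2D_R t − x² = 0: t = (√(D_R² + v_R²x²) − D_R)/v_R².
√(D_R² + v_R²x²) = √(0.08399² + 0.07021² × 10.7²) = 0.7559; v_R² = 0.004929.
t = (0.7559 − 0.08399)/0.004929 = 136 days.

136 days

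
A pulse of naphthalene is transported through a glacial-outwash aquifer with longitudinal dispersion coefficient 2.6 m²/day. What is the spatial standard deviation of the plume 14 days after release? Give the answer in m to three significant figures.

8.53 m

Dispersive spreading gives a Gaussian with σ² = 2Dt; advection only shifts the center.
σ = √(2 × 2.6 × 14) = 8.53 m.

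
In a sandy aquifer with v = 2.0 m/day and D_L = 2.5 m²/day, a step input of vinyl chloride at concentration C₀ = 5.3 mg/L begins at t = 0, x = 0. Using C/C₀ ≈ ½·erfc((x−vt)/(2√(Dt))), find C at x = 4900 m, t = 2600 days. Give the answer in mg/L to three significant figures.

For a continuous step input, C/C₀ ≈ ½·erfc((x−vt)/(2√(Dt))).
vt = 2.0 × 2600 = 5200 m and 2√(Dt) = 2√(2.5 × 2600) = 161.2 m.
Argument (x−vt)/(2√(Dt)) = (4900 − 5200)/161.2 = -1.861; ½·erfc(-1.861) = 0.9958.
C = 5.3 × 0.9958 = 5.28 mg/L.

5.28 mg/L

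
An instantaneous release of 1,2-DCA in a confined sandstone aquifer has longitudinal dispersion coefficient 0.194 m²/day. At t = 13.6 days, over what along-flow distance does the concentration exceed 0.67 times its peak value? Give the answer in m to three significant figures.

The plume is Gaussian with σ = √(2Dt) = √(2 × 0.194 × 13.6) = 2.297 m.
C/C_peak = exp(−Δx²/(2σ²)) = 0.67 ⇒ Δx = σ·√(−2 ln 0.67) = 2.297 × 0.8950 = 2.056 m.
Width = 2Δx = 4.11 m.

4.11 m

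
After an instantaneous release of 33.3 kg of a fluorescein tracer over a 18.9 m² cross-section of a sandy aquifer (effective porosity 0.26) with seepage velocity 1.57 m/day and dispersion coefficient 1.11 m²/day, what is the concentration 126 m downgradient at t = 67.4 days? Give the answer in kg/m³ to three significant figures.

0.0567 kg/m³

For an instantaneous plane source, C(x,t) = M/(n_e·A·√(4πDt)) · exp(−(x−vt)²/(4Dt)), with n_e·A the pore (flow) area.
Plume center vt = 1.57 × 67.4 = 105.818 m, so the well at 126 m is 20.182 m downgradient of the peak.
√(4πDt) = 30.66 m, giving peak height M/(n_e·A·√(4πDt)) = 33.3/(0.26 × 18.9 × 30.66) = 0.2210 kg/m³.
(x−vt)²/(4Dt) = (20.182)²/(4 × 1.11 × 67.4) = 1.361; exp(−1.361) = 0.2564.
C = 0.2210 × 0.2564 = 0.0567 kg/m³.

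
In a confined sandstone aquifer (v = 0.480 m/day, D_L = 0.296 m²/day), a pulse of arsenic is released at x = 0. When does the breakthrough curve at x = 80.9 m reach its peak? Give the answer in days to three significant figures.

For the 1D instantaneous-source solution, setting ∂C/∂t = 0 at fixed x gives v²t² + 2Dt − x² = 0, so t = (√(D² + v²x²) − D)/v².
√(D² + v²x²) = √(0.296² + 0.480² × 80.9²) = 38.83; v² = 0.2304.
t = (38.83 − 0.296)/0.2304 = 167 days (vs. the pure-advection estimate x/v = 169 d).

167 days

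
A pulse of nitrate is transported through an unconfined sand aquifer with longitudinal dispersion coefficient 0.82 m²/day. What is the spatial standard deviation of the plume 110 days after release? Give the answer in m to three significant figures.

Dispersive spreading gives a Gaussian with σ² = 2Dt; advection only shifts the center.
σ = √(2 × 0.82 × 110) = 13.4 m.

13.4 m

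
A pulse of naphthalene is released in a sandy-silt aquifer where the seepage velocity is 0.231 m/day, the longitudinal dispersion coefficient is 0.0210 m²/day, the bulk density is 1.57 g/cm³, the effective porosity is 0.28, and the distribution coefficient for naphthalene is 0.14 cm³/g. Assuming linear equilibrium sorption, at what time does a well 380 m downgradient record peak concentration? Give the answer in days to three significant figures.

Retardation factor R = 1 + ρ_b·K_d/n = 1 + 1.57 × 0.14/0.28 = 1.785.
Sorption retards both mechanisms: v_R = v/R = 0.1294 m/day, D_R = D/R = 0.01176 m²/day.
Peak time from v_R²t² + 2D_R t − x² = 0: t = (√(D_R² + v_R²x²) − D_R)/v_R².
√(D_R² + v_R²x²) = √(0.01176² + 0.1294² × 380²) = 49.17; v_R² = 0.01674.
t = (49.17 − 0.01176)/0.01674 = 2940 days.

2940 days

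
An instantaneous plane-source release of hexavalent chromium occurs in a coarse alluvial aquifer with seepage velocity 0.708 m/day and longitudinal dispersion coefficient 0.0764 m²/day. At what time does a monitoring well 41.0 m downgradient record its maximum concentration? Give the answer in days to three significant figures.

57.8 days

For the 1D instantaneous-source solution, setting ∂C/∂t = 0 at fixed x gives v²t² + 2Dt − x² = 0, so t = (√(D² + v²x²) − D)/v².
√(D² + v²x²) = √(0.0764² + 0.708² × 41.0²) = 29.03; v² = 0.501264.
t = (29.03 − 0.0764)/0.501264 = 57.8 days (vs. the pure-advection estimate x/v = 57.9 d).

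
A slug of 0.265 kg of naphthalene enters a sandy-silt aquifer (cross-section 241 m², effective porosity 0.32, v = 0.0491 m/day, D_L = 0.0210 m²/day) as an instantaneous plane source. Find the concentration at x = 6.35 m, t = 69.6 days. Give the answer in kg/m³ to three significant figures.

For an instantaneous plane source, C(x,t) = M/(n_e·A·√(4πDt)) · exp(−(x−vt)²/(4Dt)), with n_e·A the pore (flow) area.
Plume center vt = 0.0491 × 69.6 = 3.41736 m, so the well at 6.35 m is 2.93264 m downgradient of the peak.
√(4πDt) = 4.286 m, giving peak height M/(n_e·A·√(4πDt)) = 0.265/(0.32 × 241 × 4.286) = 0.0008017 kg/m³.
(x−vt)²/(4Dt) = (2.93264)²/(4 × 0.0210 × 69.6) = 1.471; exp(−1.471) = 0.2297.
C = 0.0008017 × 0.2297 = 0.000184 kg/m³.

0.000184 kg/m³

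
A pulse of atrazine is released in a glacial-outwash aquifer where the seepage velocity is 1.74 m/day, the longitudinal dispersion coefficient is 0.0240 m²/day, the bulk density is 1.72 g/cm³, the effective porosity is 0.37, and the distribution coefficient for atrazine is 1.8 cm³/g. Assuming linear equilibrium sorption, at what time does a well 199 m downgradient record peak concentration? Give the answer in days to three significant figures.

1070 days

Retardation factor R = 1 + ρ_b·K_d/n = 1 + 1.72 × 1.8/0.37 = 9.368.
Sorption retards both mechanisms: v_R = v/R = 0.1857 m/day, D_R = D/R = 0.002562 m²/day.
Peak time from v_R²t² + 2D_R t − x² = 0: t = (√(D_R² + v_R²x²) − D_R)/v_R².
√(D_R² + v_R²x²) = √(0.002562² + 0.1857² × 199²) = 36.95; v_R² = 0.03448.
t = (36.95 − 0.002562)/0.03448 = 1070 days.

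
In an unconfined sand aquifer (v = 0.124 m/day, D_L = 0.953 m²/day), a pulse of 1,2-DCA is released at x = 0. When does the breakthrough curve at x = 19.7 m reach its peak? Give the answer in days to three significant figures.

109 days

For the 1D instantaneous-source solution, setting ∂C/∂t = 0 at fixed x gives v²t² + 2Dt − x² = 0, so t = (√(D² + v²x²) − D)/v².
√(D² + v²x²) = √(0.953² + 0.124² × 19.7²) = 2.622; v² = 0.015376.
t = (2.622 − 0.953)/0.015376 = 109 days (vs. the pure-advection estimate x/v = 159 d).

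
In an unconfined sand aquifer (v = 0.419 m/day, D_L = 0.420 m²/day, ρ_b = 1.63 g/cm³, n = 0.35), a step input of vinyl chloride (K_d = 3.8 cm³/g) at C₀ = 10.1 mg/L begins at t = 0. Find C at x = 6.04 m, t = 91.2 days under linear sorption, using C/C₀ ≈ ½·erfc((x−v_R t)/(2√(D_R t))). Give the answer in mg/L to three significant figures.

Retardation factor R = 1 + ρ_b·K_d/n = 1 + 1.63 × 3.8/0.35 = 18.70.
Sorption retards both mechanisms: v_R = v/R = 0.02241 m/day, D_R = D/R = 0.02246 m²/day.
v_R·t = 0.02241 × 91.2 = 2.043792 m; 2√(D_R t) = 2.862 m; argument = (6.04 − 2.043792)/2.862 = 1.396.
C = C₀ × ½·erfc(1.396) = 10.1 × 0.02418 = 0.244 mg/L.

0.244 mg/L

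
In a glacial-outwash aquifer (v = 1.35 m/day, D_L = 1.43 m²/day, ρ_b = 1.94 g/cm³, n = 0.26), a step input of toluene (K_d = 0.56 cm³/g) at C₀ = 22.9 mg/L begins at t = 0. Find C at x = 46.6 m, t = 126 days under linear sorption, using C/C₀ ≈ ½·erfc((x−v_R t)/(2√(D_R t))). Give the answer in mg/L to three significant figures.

1.14 mg/L

Retardation factor R = 1 + ρ_b·K_d/n = 1 + 1.94 × 0.56/0.26 = 5.178.
Sorption retards both mechanisms: v_R = v/R = 0.2607 m/day, D_R = D/R = 0.2762 m²/day.
v_R·t = 0.2607 × 126 = 32.8482 m; 2√(D_R t) = 11.80 m; argument = (46.6 − 32.8482)/11.80 = 1.165.
C = C₀ × ½·erfc(1.165) = 22.9 × 0.04972 = 1.14 mg/L.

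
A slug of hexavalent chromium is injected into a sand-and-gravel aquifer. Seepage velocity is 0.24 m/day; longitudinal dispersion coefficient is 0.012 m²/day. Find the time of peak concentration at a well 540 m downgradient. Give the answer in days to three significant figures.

For the 1D instantaneous-source solution, setting ∂C/∂t = 0 at fixed x gives v²t² + 2Dt − x² = 0, so t = (√(D² + v²x²) − D)/v².
√(D² + v²x²) = √(0.012² + 0.24² × 540²) = 129.6; v² = 0.0576.
t = (129.6 − 0.012)/0.0576 = 2250 days (vs. the pure-advection estimate x/v = 2250 d).

2250 days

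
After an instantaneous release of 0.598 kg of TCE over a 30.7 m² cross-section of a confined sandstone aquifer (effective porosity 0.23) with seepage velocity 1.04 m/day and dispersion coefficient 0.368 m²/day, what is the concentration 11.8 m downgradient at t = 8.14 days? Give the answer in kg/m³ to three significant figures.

For an instantaneous plane source, C(x,t) = M/(n_e·A·√(4πDt)) · exp(−(x−vt)²/(4Dt)), with n_e·A the pore (flow) area.
Plume center vt = 1.04 × 8.14 = 8.4656 m, so the well at 11.8 m is 3.3344 m downgradient of the peak.
√(4πDt) = 6.135 m, giving peak height M/(n_e·A·√(4πDt)) = 0.598/(0.23 × 30.7 × 6.135) = 0.01380 kg/m³.
(x−vt)²/(4Dt) = (3.3344)²/(4 × 0.368 × 8.14) = 0.9279; exp(−0.9279) = 0.3954.
C = 0.01380 × 0.3954 = 0.00546 kg/m³.

0.00546 kg/m³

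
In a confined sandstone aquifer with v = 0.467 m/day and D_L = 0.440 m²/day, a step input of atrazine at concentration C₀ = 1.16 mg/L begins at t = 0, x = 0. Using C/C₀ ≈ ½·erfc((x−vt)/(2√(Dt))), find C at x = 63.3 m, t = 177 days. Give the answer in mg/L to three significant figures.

For a continuous step input, C/C₀ ≈ ½·erfc((x−vt)/(2√(Dt))).
vt = 0.467 × 177 = 82.659 m and 2√(Dt) = 2√(0.440 × 177) = 17.65 m.
Argument (x−vt)/(2√(Dt)) = (63.3 − 82.659)/17.65 = -1.097; ½·erfc(-1.097) = 0.9396.
C = 1.16 × 0.9396 = 1.09 mg/L.

1.09 mg/L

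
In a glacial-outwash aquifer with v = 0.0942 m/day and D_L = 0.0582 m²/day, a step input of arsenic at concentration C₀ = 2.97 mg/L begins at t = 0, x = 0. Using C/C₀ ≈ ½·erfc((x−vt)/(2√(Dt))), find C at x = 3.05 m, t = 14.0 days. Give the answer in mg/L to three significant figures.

0.260 mg/L

For a continuous step input, C/C₀ ≈ ½·erfc((x−vt)/(2√(Dt))).
vt = 0.0942 × 14.0 = 1.3188 m and 2√(Dt) = 2√(0.0582 × 14.0) = 1.805 m.
Argument (x−vt)/(2√(Dt)) = (3.05 − 1.3188)/1.805 = 0.9591; ½·erfc(0.9591) = 0.08749.
C = 2.97 × 0.08749 = 0.260 mg/L.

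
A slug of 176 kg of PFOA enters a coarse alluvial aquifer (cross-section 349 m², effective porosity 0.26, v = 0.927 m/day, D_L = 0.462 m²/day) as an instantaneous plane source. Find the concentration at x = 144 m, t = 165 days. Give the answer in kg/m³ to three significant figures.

0.0482 kg/m³

For an instantaneous plane source, C(x,t) = M/(n_e·A·√(4πDt)) · exp(−(x−vt)²/(4Dt)), with n_e·A the pore (flow) area.
Plume center vt = 0.927 × 165 = 152.955 m, so the well at 144 m is 8.955 m upgradient of the peak.
√(4πDt) = 30.95 m, giving peak height M/(n_e·A·√(4πDt)) = 176/(0.26 × 349 × 30.95) = 0.06267 kg/m³.
(x−vt)²/(4Dt) = (-8.955)²/(4 × 0.462 × 165) = 0.2630; exp(−0.2630) = 0.7687.
C = 0.06267 × 0.7687 = 0.0482 kg/m³.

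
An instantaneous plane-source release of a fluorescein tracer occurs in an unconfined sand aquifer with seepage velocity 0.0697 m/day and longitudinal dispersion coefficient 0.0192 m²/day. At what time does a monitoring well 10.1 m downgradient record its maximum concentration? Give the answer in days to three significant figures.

For the 1D instantaneous-source solution, setting ∂C/∂t = 0 at fixed x gives v²t² + 2Dt − x² = 0, so t = (√(D² + v²x²) − D)/v².
√(D² + v²x²) = √(0.0192² + 0.0697² × 10.1²) = 0.7042; v² = 0.00485809.
t = (0.7042 − 0.0192)/0.00485809 = 141 days (vs. the pure-advection estimate x/v = 145 d).

141 days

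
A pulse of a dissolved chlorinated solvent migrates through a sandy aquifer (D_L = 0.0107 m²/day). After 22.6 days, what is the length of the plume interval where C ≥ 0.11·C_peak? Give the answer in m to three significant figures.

2.92 m

The plume is Gaussian with σ = √(2Dt) = √(2 × 0.0107 × 22.6) = 0.6954 m.
C/C_peak = exp(−Δx²/(2σ²)) = 0.11 ⇒ Δx = σ·√(−2 ln 0.11) = 0.6954 × 2.101 = 1.461 m.
Width = 2Δx = 2.92 m.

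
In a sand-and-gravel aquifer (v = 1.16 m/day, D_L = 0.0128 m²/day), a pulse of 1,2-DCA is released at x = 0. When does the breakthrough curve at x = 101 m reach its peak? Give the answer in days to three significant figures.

87.1 days

For the 1D instantaneous-source solution, setting ∂C/∂t = 0 at fixed x gives v²t² + 2Dt − x² = 0, so t = (√(D² + v²x²) − D)/v².
√(D² + v²x²) = √(0.0128² + 1.16² × 101²) = 117.2; v² = 1.3456.
t = (117.2 − 0.0128)/1.3456 = 87.1 days (vs. the pure-advection estimate x/v = 87.1 d).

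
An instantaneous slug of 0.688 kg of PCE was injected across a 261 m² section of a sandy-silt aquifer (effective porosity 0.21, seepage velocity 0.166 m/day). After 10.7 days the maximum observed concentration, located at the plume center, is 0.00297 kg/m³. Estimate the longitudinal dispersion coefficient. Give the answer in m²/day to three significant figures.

At the plume center C_max = M/(n_e·A·√(4πDt)), so D = M²/(4πt·(n_e·A·C_max)²).
n_e·A·C_max = 0.21 × 261 × 0.00297 = 0.1628 kg/m.
D = 0.688²/(4π × 10.7 × 0.1628²) = 0.133 m²/day.

0.133 m²/day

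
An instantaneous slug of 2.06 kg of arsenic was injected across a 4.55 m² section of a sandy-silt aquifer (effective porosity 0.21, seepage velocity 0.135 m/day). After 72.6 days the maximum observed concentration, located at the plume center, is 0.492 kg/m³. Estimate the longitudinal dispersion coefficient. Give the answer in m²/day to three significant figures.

At the plume center C_max = M/(n_e·A·√(4πDt)), so D = M²/(4πt·(n_e·A·C_max)²).
n_e·A·C_max = 0.21 × 4.55 × 0.492 = 0.4701 kg/m.
D = 2.06²/(4π × 72.6 × 0.4701²) = 0.0210 m²/day.

0.0210 m²/day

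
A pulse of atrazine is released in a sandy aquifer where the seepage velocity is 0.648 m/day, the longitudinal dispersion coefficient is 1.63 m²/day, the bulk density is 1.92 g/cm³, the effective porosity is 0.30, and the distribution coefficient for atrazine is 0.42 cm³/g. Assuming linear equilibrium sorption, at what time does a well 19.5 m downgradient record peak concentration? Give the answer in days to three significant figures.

97.6 days

Retardation factor R = 1 + ρ_b·K_d/n = 1 + 1.92 × 0.42/0.30 = 3.688.
Sorption retards both mechanisms: v_R = v/R = 0.1757 m/day, D_R = D/R = 0.4420 m²/day.
Peak time from v_R²t² + 2D_R t − x² = 0: t = (√(D_R² + v_R²x²) − D_R)/v_R².
√(D_R² + v_R²x²) = √(0.4420² + 0.1757² × 19.5²) = 3.455; v_R² = 0.03087.
t = (3.455 − 0.4420)/0.03087 = 97.6 days.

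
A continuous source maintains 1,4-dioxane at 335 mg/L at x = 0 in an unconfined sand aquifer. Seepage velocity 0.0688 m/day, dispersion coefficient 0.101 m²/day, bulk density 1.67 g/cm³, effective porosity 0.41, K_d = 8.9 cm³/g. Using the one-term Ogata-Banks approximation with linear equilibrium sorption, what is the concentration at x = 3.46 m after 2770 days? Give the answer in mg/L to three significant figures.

Retardation factor R = 1 + ρ_b·K_d/n = 1 + 1.67 × 8.9/0.41 = 37.25.
Sorption retards both mechanisms: v_R = v/R = 0.001847 m/day, D_R = D/R = 0.002711 m²/day.
v_R·t = 0.001847 × 2770 = 5.11619 m; 2√(D_R t) = 5.481 m; argument = (3.46 − 5.11619)/5.481 = -0.3022.
C = C₀ × ½·erfc(-0.3022) = 335 × 0.6654 = 223 mg/L.

223 mg/L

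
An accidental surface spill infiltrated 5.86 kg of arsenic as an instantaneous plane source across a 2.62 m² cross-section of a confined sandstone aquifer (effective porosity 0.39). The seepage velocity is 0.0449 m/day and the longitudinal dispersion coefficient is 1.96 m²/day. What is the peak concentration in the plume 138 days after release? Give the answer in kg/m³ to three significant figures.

0.0984 kg/m³

The peak of an instantaneous 1D plume sits at x = vt; there the Gaussian factor is 1 and C_max = M/(n_e·A·√(4πDt)), where n_e·A is the pore area the mass is dissolved in.
√(4πDt) = √(4π × 1.96 × 138) = 58.30 m, so C_max = 5.86/(0.39 × 2.62 × 58.30) = 0.0984 kg/m³.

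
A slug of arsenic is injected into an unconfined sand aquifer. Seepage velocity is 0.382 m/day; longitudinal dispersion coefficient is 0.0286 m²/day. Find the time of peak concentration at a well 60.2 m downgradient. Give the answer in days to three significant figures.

157 days

For the 1D instantaneous-source solution, setting ∂C/∂t = 0 at fixed x gives v²t² + 2Dt − x² = 0, so t = (√(D² + v²x²) − D)/v².
√(D² + v²x²) = √(0.0286² + 0.382² × 60.2²) = 23.00; v² = 0.145924.
t = (23.00 − 0.0286)/0.145924 = 157 days (vs. the pure-advection estimate x/v = 158 d).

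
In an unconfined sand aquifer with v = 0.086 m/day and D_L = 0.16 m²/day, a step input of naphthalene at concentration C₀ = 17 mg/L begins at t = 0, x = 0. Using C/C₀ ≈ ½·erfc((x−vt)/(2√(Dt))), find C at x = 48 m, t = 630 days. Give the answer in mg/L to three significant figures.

11.4 mg/L

For a continuous step input, C/C₀ ≈ ½·erfc((x−vt)/(2√(Dt))).
vt = 0.086 × 630 = 54.18 m and 2√(Dt) = 2√(0.16 × 630) = 20.08 m.
Argument (x−vt)/(2√(Dt)) = (48 − 54.18)/20.08 = -0.3078; ½·erfc(-0.3078) = 0.6683.
C = 17 × 0.6683 = 11.4 mg/L.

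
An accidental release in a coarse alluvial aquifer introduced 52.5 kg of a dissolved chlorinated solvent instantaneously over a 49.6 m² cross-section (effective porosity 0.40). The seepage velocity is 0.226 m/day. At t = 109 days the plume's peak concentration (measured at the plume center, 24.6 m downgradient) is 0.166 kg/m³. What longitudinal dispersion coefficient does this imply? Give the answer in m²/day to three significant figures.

0.186 m²/day

At the plume center C_max = M/(n_e·A·√(4πDt)), so D = M²/(4πt·(n_e·A·C_max)²).
n_e·A·C_max = 0.40 × 49.6 × 0.166 = 3.293 kg/m.
D = 52.5²/(4π × 109 × 3.293²) = 0.186 m²/day.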